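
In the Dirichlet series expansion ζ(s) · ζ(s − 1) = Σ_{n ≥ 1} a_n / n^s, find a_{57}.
σ(57) = 80

In the product (Σ m^0/m^s)(Σ k / k^s) = Σ (Σ_{d | n} d) / n^s, the coefficient of 1/n^s is σ(n) = Σ_{d | n} d. For n = 57, divisors are [1, 3, 19, 57]; summing: σ(57) = 80.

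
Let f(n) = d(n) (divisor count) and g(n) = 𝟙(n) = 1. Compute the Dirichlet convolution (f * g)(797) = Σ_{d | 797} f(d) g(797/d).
(d * 𝟙)(797) = 3

Divisors of 797: [1, 797]. For each d | 797:
  d = 1: d(1) · 𝟙(797/1) = 1 · 1 = 1
  d = 797: d(797) · 𝟙(797/797) = 2 · 1 = 2
Summing: (d * 𝟙)(797) = 1 + 2 = 3.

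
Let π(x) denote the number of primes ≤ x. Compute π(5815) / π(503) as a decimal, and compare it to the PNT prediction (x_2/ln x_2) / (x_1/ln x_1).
π(5815)/π(503) = 763/96 ≈ 7.9479;  PNT prediction ≈ 8.2963.

π(503) = 96 and π(5815) = 763, so π(5815)/π(503) ≈ 7.9479. The PNT-predicted ratio is (5815/ln(5815)) / (503/ln(503)) ≈ 8.2963. The two agree to within a few percent, as expected.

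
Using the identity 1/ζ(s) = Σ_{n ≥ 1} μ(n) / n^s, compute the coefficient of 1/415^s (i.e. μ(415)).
μ(415) = 1

Factor n = 415 = 5 · 83. μ(n) = 0 if any exponent ≥ 2 (not squarefree); otherwise μ(n) = (−1)^{ω(n)} where ω(n) is the number of distinct prime factors. Applying: μ(415) = 1.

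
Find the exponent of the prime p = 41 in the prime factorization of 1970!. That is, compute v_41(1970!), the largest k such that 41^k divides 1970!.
v_41(1970!) = 49

Legendre's formula: v_p(n!) = Σ_{k ≥ 1} ⌊n / p^k⌋. For p = 41, n = 1970, the terms are:
  ⌊1970/41^1⌋ = ⌊1970/41⌋ = 48
  ⌊1970/41^2⌋ = ⌊1970/1681⌋ = 1
(the next term ⌊1970/41^3⌋ = 0, terminating the sum). Summing: v_41(1970!) = 48 + 1 = 49.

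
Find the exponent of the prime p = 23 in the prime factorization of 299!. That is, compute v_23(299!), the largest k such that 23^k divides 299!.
v_23(299!) = 13

Legendre's formula: v_p(n!) = Σ_{k ≥ 1} ⌊n / p^k⌋. For p = 23, n = 299, the terms are:
  ⌊299/23^1⌋ = ⌊299/23⌋ = 13
(the next term ⌊299/23^2⌋ = 0, terminating the sum). Summing: v_23(299!) = 13 = 13.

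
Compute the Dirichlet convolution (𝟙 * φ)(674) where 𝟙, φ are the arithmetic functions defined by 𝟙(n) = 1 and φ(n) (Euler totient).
(𝟙 * φ)(674) = 674

Divisors of 674: [1, 2, 337, 674]. For each d | 674:
  d = 1: 𝟙(1) · φ(674/1) = 1 · 336 = 336
  d = 2: 𝟙(2) · φ(674/2) = 1 · 336 = 336
  d = 337: 𝟙(337) · φ(674/337) = 1 · 1 = 1
  d = 674: 𝟙(674) · φ(674/674) = 1 · 1 = 1
Summing: (𝟙 * φ)(674) = 336 + 336 + 1 + 1 = 674.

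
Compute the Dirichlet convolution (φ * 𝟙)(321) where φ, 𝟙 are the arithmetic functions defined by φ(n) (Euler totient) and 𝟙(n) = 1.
(φ * 𝟙)(321) = 321

Divisors of 321: [1, 3, 107, 321]. For each d | 321:
  d = 1: φ(1) · 𝟙(321/1) = 1 · 1 = 1
  d = 3: φ(3) · 𝟙(321/3) = 2 · 1 = 2
  d = 107: φ(107) · 𝟙(321/107) = 106 · 1 = 106
  d = 321: φ(321) · 𝟙(321/321) = 212 · 1 = 212
Summing: (φ * 𝟙)(321) = 1 + 2 + 106 + 212 = 321.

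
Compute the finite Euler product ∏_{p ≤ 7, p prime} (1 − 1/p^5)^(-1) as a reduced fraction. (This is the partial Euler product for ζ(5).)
∏ = 8508543750/8205616331

The primes p ≤ 7 are [2, 3, 5, 7]. For each prime, (1 − 1/p^5)^(-1) = p^5 / (p^5 − 1). The product is (1 − 1/2^5)^(-1), (1 − 1/3^5)^(-1), (1 − 1/5^5)^(-1), (1 − 1/7^5)^(-1) = ∏ p^5 / (p^5 − 1) = 8508543750/8205616331.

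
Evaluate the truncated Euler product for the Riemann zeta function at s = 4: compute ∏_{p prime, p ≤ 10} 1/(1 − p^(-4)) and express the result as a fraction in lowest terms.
∏ = 7203/6656

The primes p ≤ 10 are [2, 3, 5, 7]. For each prime, (1 − 1/p^4)^(-1) = p^4 / (p^4 − 1). The product is (1 − 1/2^4)^(-1), (1 − 1/3^4)^(-1), (1 − 1/5^4)^(-1), (1 − 1/7^4)^(-1) = ∏ p^4 / (p^4 − 1) = 7203/6656.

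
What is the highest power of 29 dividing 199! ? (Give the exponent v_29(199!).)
v_29(199!) = 6

Legendre's formula: v_p(n!) = Σ_{k ≥ 1} ⌊n / p^k⌋. For p = 29, n = 199, the terms are:
  ⌊199/29^1⌋ = ⌊199/29⌋ = 6
(the next term ⌊199/29^2⌋ = 0, terminating the sum). Summing: v_29(199!) = 6 = 6.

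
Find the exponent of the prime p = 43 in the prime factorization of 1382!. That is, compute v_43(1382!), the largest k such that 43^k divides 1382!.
v_43(1382!) = 32

Legendre's formula: v_p(n!) = Σ_{k ≥ 1} ⌊n / p^k⌋. For p = 43, n = 1382, the terms are:
  ⌊1382/43^1⌋ = ⌊1382/43⌋ = 32
(the next term ⌊1382/43^2⌋ = 0, terminating the sum). Summing: v_43(1382!) = 32 = 32.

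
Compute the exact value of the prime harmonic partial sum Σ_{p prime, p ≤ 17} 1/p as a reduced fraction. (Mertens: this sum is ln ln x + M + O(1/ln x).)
Σ 1/p = 716167/510510

π(17) = 7, so the primes ≤ 17 are [2, 3, 5, 7, 11, 13, 17]. Summing 1/p over these primes: 716167/510510 ≈ 1.4028. Mertens estimate ln ln(17) + 0.2615 ≈ 1.3029.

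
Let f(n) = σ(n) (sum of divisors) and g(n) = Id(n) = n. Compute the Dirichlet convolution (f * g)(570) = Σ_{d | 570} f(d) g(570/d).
(σ * Id)(570) = 15015

Divisors of 570: [1, 2, 3, 5, 6, 10, 15, 19, 30, 38, 57, 95, 114, 190, 285, 570]. For each d | 570:
  d = 1: σ(1) · Id(570/1) = 1 · 570 = 570
  d = 2: σ(2) · Id(570/2) = 3 · 285 = 855
  d = 3: σ(3) · Id(570/3) = 4 · 190 = 760
  d = 5: σ(5) · Id(570/5) = 6 · 114 = 684
  d = 6: σ(6) · Id(570/6) = 12 · 95 = 1140
  d = 10: σ(10) · Id(570/10) = 18 · 57 = 1026
  d = 15: σ(15) · Id(570/15) = 24 · 38 = 912
  d = 19: σ(19) · Id(570/19) = 20 · 30 = 600
  d = 30: σ(30) · Id(570/30) = 72 · 19 = 1368
  d = 38: σ(38) · Id(570/38) = 60 · 15 = 900
  d = 57: σ(57) · Id(570/57) = 80 · 10 = 800
  d = 95: σ(95) · Id(570/95) = 120 · 6 = 720
  d = 114: σ(114) · Id(570/114) = 240 · 5 = 1200
  d = 190: σ(190) · Id(570/190) = 360 · 3 = 1080
  d = 285: σ(285) · Id(570/285) = 480 · 2 = 960
  d = 570: σ(570) · Id(570/570) = 1440 · 1 = 1440
Summing: (σ * Id)(570) = 570 + 855 + 760 + 684 + 1140 + 1026 + 912 + 600 + 1368 + 900 + 800 + 720 + 1200 + 1080 + 960 + 1440 = 15015.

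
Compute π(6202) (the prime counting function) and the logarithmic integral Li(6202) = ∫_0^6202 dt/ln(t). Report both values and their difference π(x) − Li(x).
π(6202) = 806;  Li(6202) ≈ 823.59;  π(x) − Li(x) ≈ -17.59.

Direct count of primes ≤ 6202 gives π(6202) = 806. Numerical evaluation of the logarithmic integral gives Li(6202) ≈ 823.59. The difference π(x) − Li(x) ≈ -17.59 is typically negative for small/moderate x (Li(x) overestimates), though Littlewood's theorem shows this sign changes infinitely often.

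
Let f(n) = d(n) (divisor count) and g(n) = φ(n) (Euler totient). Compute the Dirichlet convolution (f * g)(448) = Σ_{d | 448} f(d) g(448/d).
(d * φ)(448) = 1016

Divisors of 448: [1, 2, 4, 7, 8, 14, 16, 28, 32, 56, 64, 112, 224, 448]. For each d | 448:
  d = 1: d(1) · φ(448/1) = 1 · 192 = 192
  d = 2: d(2) · φ(448/2) = 2 · 96 = 192
  d = 4: d(4) · φ(448/4) = 3 · 48 = 144
  d = 7: d(7) · φ(448/7) = 2 · 32 = 64
  d = 8: d(8) · φ(448/8) = 4 · 24 = 96
  d = 14: d(14) · φ(448/14) = 4 · 16 = 64
  d = 16: d(16) · φ(448/16) = 5 · 12 = 60
  d = 28: d(28) · φ(448/28) = 6 · 8 = 48
  d = 32: d(32) · φ(448/32) = 6 · 6 = 36
  d = 56: d(56) · φ(448/56) = 8 · 4 = 32
  d = 64: d(64) · φ(448/64) = 7 · 6 = 42
  d = 112: d(112) · φ(448/112) = 10 · 2 = 20
  d = 224: d(224) · φ(448/224) = 12 · 1 = 12
  d = 448: d(448) · φ(448/448) = 14 · 1 = 14
Summing: (d * φ)(448) = 192 + 192 + 144 + 64 + 96 + 64 + 60 + 48 + 36 + 32 + 42 + 20 + 12 + 14 = 1016.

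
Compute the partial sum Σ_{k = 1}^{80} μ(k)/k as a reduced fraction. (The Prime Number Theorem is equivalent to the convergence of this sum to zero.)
Σ μ(k)/k = -5419230422019661121772083237/214509651156044860526605636942

Values of μ(k) for 1 ≤ k ≤ 80: μ(1) = 1, μ(2) = -1, μ(3) = -1, μ(5) = -1, μ(6) = 1, μ(7) = -1, μ(10) = 1, μ(11) = -1, μ(13) = -1, μ(14) = 1, μ(15) = 1, μ(17) = -1, μ(19) = -1, μ(21) = 1, μ(22) = 1, μ(23) = -1, μ(26) = 1, μ(29) = -1, μ(30) = -1, μ(31) = -1, μ(33) = 1, μ(34) = 1, μ(35) = 1, μ(37) = -1, μ(38) = 1, μ(39) = 1, μ(41) = -1, μ(42) = -1, μ(43) = -1, μ(46) = 1, μ(47) = -1, μ(51) = 1, μ(53) = -1, μ(55) = 1, μ(57) = 1, μ(58) = 1, μ(59) = -1, μ(61) = -1, μ(62) = 1, μ(65) = 1, μ(66) = -1, μ(67) = -1, μ(69) = 1, μ(70) = -1, μ(71) = -1, μ(73) = -1, μ(74) = 1, μ(77) = 1, μ(78) = -1, μ(79) = -1, with μ = 0 on non-squarefree integers. Summing μ(k)/k for k where μ(k) ≠ 0 gives -5419230422019661121772083237/214509651156044860526605636942 ≈ -0.0253. (PNT ⟺ this sum → 0 as n → ∞.)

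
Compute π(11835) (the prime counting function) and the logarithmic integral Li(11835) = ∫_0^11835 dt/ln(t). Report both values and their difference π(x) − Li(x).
π(11835) = 1420;  Li(11835) ≈ 1443.52;  π(x) − Li(x) ≈ -23.52.

Direct count of primes ≤ 11835 gives π(11835) = 1420. Numerical evaluation of the logarithmic integral gives Li(11835) ≈ 1443.52. The difference π(x) − Li(x) ≈ -23.52 is typically negative for small/moderate x (Li(x) overestimates), though Littlewood's theorem shows this sign changes infinitely often.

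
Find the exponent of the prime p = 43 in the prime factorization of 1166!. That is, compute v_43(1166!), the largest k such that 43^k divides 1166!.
v_43(1166!) = 27

Legendre's formula: v_p(n!) = Σ_{k ≥ 1} ⌊n / p^k⌋. For p = 43, n = 1166, the terms are:
  ⌊1166/43^1⌋ = ⌊1166/43⌋ = 27
(the next term ⌊1166/43^2⌋ = 0, terminating the sum). Summing: v_43(1166!) = 27 = 27.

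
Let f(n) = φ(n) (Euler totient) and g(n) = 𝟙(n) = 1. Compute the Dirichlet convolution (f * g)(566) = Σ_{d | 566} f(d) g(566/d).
(φ * 𝟙)(566) = 566

Divisors of 566: [1, 2, 283, 566]. For each d | 566:
  d = 1: φ(1) · 𝟙(566/1) = 1 · 1 = 1
  d = 2: φ(2) · 𝟙(566/2) = 1 · 1 = 1
  d = 283: φ(283) · 𝟙(566/283) = 282 · 1 = 282
  d = 566: φ(566) · 𝟙(566/566) = 282 · 1 = 282
Summing: (φ * 𝟙)(566) = 1 + 1 + 282 + 282 = 566.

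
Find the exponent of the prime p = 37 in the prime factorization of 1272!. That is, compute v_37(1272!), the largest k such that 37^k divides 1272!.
v_37(1272!) = 34

Legendre's formula: v_p(n!) = Σ_{k ≥ 1} ⌊n / p^k⌋. For p = 37, n = 1272, the terms are:
  ⌊1272/37^1⌋ = ⌊1272/37⌋ = 34
(the next term ⌊1272/37^2⌋ = 0, terminating the sum). Summing: v_37(1272!) = 34 = 34.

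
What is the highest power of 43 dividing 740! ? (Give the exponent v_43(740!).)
v_43(740!) = 17

Legendre's formula: v_p(n!) = Σ_{k ≥ 1} ⌊n / p^k⌋. For p = 43, n = 740, the terms are:
  ⌊740/43^1⌋ = ⌊740/43⌋ = 17
(the next term ⌊740/43^2⌋ = 0, terminating the sum). Summing: v_43(740!) = 17 = 17.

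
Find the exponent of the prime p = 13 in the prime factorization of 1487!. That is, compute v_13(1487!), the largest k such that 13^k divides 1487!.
v_13(1487!) = 122

Legendre's formula: v_p(n!) = Σ_{k ≥ 1} ⌊n / p^k⌋. For p = 13, n = 1487, the terms are:
  ⌊1487/13^1⌋ = ⌊1487/13⌋ = 114
  ⌊1487/13^2⌋ = ⌊1487/169⌋ = 8
(the next term ⌊1487/13^3⌋ = 0, terminating the sum). Summing: v_13(1487!) = 114 + 8 = 122.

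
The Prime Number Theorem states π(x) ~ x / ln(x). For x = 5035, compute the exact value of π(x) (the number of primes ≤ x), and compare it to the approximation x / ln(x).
π(5035) = 674;  x/ln(x) ≈ 590.67;  relative error ≈ 12.36%.

Directly count primes up to 5035: π(5035) = 674. The PNT approximation gives 5035/ln(5035) ≈ 5035/8.52417 ≈ 590.67. Relative error (π(x) − x/ln(x)) / π(x) ≈ 12.36%; the approximation is known to undercount slightly (Li(x) is a better estimate).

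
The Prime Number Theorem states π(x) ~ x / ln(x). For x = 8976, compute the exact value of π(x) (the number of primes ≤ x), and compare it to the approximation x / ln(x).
π(8976) = 1116;  x/ln(x) ≈ 986.12;  relative error ≈ 11.64%.

Directly count primes up to 8976: π(8976) = 1116. The PNT approximation gives 8976/ln(8976) ≈ 8976/9.10231 ≈ 986.12. Relative error (π(x) − x/ln(x)) / π(x) ≈ 11.64%; the approximation is known to undercount slightly (Li(x) is a better estimate).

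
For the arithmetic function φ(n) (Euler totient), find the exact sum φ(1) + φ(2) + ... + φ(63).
Σ_{n ≤ 63} φ(n) = 1228

Compute φ(n) for each 1 ≤ n ≤ 63: φ(1) = 1, φ(2) = 1, φ(3) = 2, φ(4) = 2, φ(5) = 4, φ(6) = 2, φ(7) = 6, φ(8) = 4, φ(9) = 6, φ(10) = 4, φ(11) = 10, φ(12) = 4, φ(13) = 12, φ(14) = 6, φ(15) = 8, φ(16) = 8, φ(17) = 16, φ(18) = 6, φ(19) = 18, φ(20) = 8, φ(21) = 12, φ(22) = 10, φ(23) = 22, φ(24) = 8, φ(25) = 20, φ(26) = 12, φ(27) = 18, φ(28) = 12, φ(29) = 28, φ(30) = 8, φ(31) = 30, φ(32) = 16, φ(33) = 20, φ(34) = 16, φ(35) = 24, φ(36) = 12, φ(37) = 36, φ(38) = 18, φ(39) = 24, φ(40) = 16, φ(41) = 40, φ(42) = 12, φ(43) = 42, φ(44) = 20, φ(45) = 24, φ(46) = 22, φ(47) = 46, φ(48) = 16, φ(49) = 42, φ(50) = 20, φ(51) = 32, φ(52) = 24, φ(53) = 52, φ(54) = 18, φ(55) = 40, φ(56) = 24, φ(57) = 36, φ(58) = 28, φ(59) = 58, φ(60) = 16, φ(61) = 60, φ(62) = 30, φ(63) = 36. Summing all 63 values: 1228. (Average order: Σ_{n ≤ x} φ(n) ~ (3/π²) x². For x = 63, (3/π²)·63² ≈ 1206.43.)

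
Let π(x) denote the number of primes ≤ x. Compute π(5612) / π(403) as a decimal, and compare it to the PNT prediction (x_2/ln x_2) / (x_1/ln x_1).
π(5612)/π(403) = 738/79 ≈ 9.3418;  PNT prediction ≈ 9.6770.

π(403) = 79 and π(5612) = 738, so π(5612)/π(403) ≈ 9.3418. The PNT-predicted ratio is (5612/ln(5612)) / (403/ln(403)) ≈ 9.6770. The two agree to within a few percent, as expected.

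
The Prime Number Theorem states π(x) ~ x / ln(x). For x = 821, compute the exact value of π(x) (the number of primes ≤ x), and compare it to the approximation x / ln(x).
π(821) = 142;  x/ln(x) ≈ 122.35;  relative error ≈ 13.84%.

Directly count primes up to 821: π(821) = 142. The PNT approximation gives 821/ln(821) ≈ 821/6.71052 ≈ 122.35. Relative error (π(x) − x/ln(x)) / π(x) ≈ 13.84%; the approximation is known to undercount slightly (Li(x) is a better estimate).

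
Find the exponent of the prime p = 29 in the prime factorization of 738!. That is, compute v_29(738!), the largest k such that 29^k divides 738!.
v_29(738!) = 25

Legendre's formula: v_p(n!) = Σ_{k ≥ 1} ⌊n / p^k⌋. For p = 29, n = 738, the terms are:
  ⌊738/29^1⌋ = ⌊738/29⌋ = 25
(the next term ⌊738/29^2⌋ = 0, terminating the sum). Summing: v_29(738!) = 25 = 25.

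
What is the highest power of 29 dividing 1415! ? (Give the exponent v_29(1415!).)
v_29(1415!) = 49

Legendre's formula: v_p(n!) = Σ_{k ≥ 1} ⌊n / p^k⌋. For p = 29, n = 1415, the terms are:
  ⌊1415/29^1⌋ = ⌊1415/29⌋ = 48
  ⌊1415/29^2⌋ = ⌊1415/841⌋ = 1
(the next term ⌊1415/29^3⌋ = 0, terminating the sum). Summing: v_29(1415!) = 48 + 1 = 49.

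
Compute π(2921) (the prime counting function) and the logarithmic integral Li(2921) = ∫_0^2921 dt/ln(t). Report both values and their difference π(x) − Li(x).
π(2921) = 422;  Li(2921) ≈ 432.88;  π(x) − Li(x) ≈ -10.88.

Direct count of primes ≤ 2921 gives π(2921) = 422. Numerical evaluation of the logarithmic integral gives Li(2921) ≈ 432.88. The difference π(x) − Li(x) ≈ -10.88 is typically negative for small/moderate x (Li(x) overestimates), though Littlewood's theorem shows this sign changes infinitely often.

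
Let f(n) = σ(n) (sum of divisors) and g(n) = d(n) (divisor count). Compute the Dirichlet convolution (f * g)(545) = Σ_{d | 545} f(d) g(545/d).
(σ * d)(545) = 896

Divisors of 545: [1, 5, 109, 545]. For each d | 545:
  d = 1: σ(1) · d(545/1) = 1 · 4 = 4
  d = 5: σ(5) · d(545/5) = 6 · 2 = 12
  d = 109: σ(109) · d(545/109) = 110 · 2 = 220
  d = 545: σ(545) · d(545/545) = 660 · 1 = 660
Summing: (σ * d)(545) = 4 + 12 + 220 + 660 = 896.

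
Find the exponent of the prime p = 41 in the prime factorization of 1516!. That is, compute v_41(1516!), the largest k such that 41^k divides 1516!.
v_41(1516!) = 36

Legendre's formula: v_p(n!) = Σ_{k ≥ 1} ⌊n / p^k⌋. For p = 41, n = 1516, the terms are:
  ⌊1516/41^1⌋ = ⌊1516/41⌋ = 36
(the next term ⌊1516/41^2⌋ = 0, terminating the sum). Summing: v_41(1516!) = 36 = 36.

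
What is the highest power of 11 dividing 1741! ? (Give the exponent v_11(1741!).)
v_11(1741!) = 173

Legendre's formula: v_p(n!) = Σ_{k ≥ 1} ⌊n / p^k⌋. For p = 11, n = 1741, the terms are:
  ⌊1741/11^1⌋ = ⌊1741/11⌋ = 158
  ⌊1741/11^2⌋ = ⌊1741/121⌋ = 14
  ⌊1741/11^3⌋ = ⌊1741/1331⌋ = 1
(the next term ⌊1741/11^4⌋ = 0, terminating the sum). Summing: v_11(1741!) = 158 + 14 + 1 = 173.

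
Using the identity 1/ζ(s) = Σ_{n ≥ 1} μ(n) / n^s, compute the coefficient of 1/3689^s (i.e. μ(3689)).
μ(3689) = -1

Factor n = 3689 = 7 · 17 · 31. μ(n) = 0 if any exponent ≥ 2 (not squarefree); otherwise μ(n) = (−1)^{ω(n)} where ω(n) is the number of distinct prime factors. Applying: μ(3689) = -1.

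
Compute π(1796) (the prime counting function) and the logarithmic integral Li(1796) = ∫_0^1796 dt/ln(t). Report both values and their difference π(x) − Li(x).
π(1796) = 278;  Li(1796) ≈ 287.78;  π(x) − Li(x) ≈ -9.78.

Direct count of primes ≤ 1796 gives π(1796) = 278. Numerical evaluation of the logarithmic integral gives Li(1796) ≈ 287.78. The difference π(x) − Li(x) ≈ -9.78 is typically negative for small/moderate x (Li(x) overestimates), though Littlewood's theorem shows this sign changes infinitely often.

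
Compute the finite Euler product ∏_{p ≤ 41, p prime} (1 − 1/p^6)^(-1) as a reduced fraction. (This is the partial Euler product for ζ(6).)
∏ = 2443380210471738371061235001635487784786465943261975036855/2401726912683588750411628962956143030539652897300291780608

The primes p ≤ 41 are [2, 3, 5, 7, 11, 13, 17, 19, 23, 29, 31, 37, 41]. For each prime, (1 − 1/p^6)^(-1) = p^6 / (p^6 − 1). The product is (1 − 1/2^6)^(-1), (1 − 1/3^6)^(-1), (1 − 1/5^6)^(-1), (1 − 1/7^6)^(-1), (1 − 1/11^6)^(-1), (1 − 1/13^6)^(-1), (1 − 1/17^6)^(-1), (1 − 1/19^6)^(-1), (1 − 1/23^6)^(-1), (1 − 1/29^6)^(-1), (1 − 1/31^6)^(-1), (1 − 1/37^6)^(-1), (1 − 1/41^6)^(-1) = ∏ p^6 / (p^6 − 1) = 2443380210471738371061235001635487784786465943261975036855/2401726912683588750411628962956143030539652897300291780608.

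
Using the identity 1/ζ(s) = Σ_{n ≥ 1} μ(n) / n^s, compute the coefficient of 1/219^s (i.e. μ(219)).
μ(219) = 1

Factor n = 219 = 3 · 73. μ(n) = 0 if any exponent ≥ 2 (not squarefree); otherwise μ(n) = (−1)^{ω(n)} where ω(n) is the number of distinct prime factors. Applying: μ(219) = 1.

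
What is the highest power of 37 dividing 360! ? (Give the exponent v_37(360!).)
v_37(360!) = 9

Legendre's formula: v_p(n!) = Σ_{k ≥ 1} ⌊n / p^k⌋. For p = 37, n = 360, the terms are:
  ⌊360/37^1⌋ = ⌊360/37⌋ = 9
(the next term ⌊360/37^2⌋ = 0, terminating the sum). Summing: v_37(360!) = 9 = 9.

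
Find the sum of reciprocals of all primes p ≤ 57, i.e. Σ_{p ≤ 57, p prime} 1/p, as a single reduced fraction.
Σ 1/p = 54766551458687142251/32589158477190044730

π(57) = 16, so the primes ≤ 57 are [2, 3, 5, 7, 11, 13, 17, 19, 23, 29, 31, 37, 41, 43, 47, 53]. Summing 1/p over these primes: 54766551458687142251/32589158477190044730 ≈ 1.6805. Mertens estimate ln ln(57) + 0.2615 ≈ 1.6585.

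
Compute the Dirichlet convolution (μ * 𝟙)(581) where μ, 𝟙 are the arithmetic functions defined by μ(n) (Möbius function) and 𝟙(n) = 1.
(μ * 𝟙)(581) = 0

Divisors of 581: [1, 7, 83, 581]. For each d | 581:
  d = 1: μ(1) · 𝟙(581/1) = 1 · 1 = 1
  d = 7: μ(7) · 𝟙(581/7) = -1 · 1 = -1
  d = 83: μ(83) · 𝟙(581/83) = -1 · 1 = -1
  d = 581: μ(581) · 𝟙(581/581) = 1 · 1 = 1
Summing: (μ * 𝟙)(581) = 1 + -1 + -1 + 1 = 0.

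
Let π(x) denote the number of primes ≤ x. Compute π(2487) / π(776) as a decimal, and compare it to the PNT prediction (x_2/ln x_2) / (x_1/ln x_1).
π(2487)/π(776) = 367/137 ≈ 2.6788;  PNT prediction ≈ 2.7275.

π(776) = 137 and π(2487) = 367, so π(2487)/π(776) ≈ 2.6788. The PNT-predicted ratio is (2487/ln(2487)) / (776/ln(776)) ≈ 2.7275. The two agree to within a few percent, as expected.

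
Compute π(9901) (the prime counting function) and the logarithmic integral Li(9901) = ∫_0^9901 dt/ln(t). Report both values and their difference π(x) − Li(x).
π(9901) = 1221;  Li(9901) ≈ 1235.38;  π(x) − Li(x) ≈ -14.38.

Direct count of primes ≤ 9901 gives π(9901) = 1221. Numerical evaluation of the logarithmic integral gives Li(9901) ≈ 1235.38. The difference π(x) − Li(x) ≈ -14.38 is typically negative for small/moderate x (Li(x) overestimates), though Littlewood's theorem shows this sign changes infinitely often.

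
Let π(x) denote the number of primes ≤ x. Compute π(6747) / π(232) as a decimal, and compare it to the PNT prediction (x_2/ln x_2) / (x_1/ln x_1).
π(6747)/π(232) = 869/50 ≈ 17.3800;  PNT prediction ≈ 17.9658.

π(232) = 50 and π(6747) = 869, so π(6747)/π(232) ≈ 17.3800. The PNT-predicted ratio is (6747/ln(6747)) / (232/ln(232)) ≈ 17.9658. The two agree to within a few percent, as expected.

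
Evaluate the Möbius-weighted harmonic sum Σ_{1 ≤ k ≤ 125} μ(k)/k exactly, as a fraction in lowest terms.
Σ μ(k)/k = 23090940688334333795050585396213953208427071/3161005464041760778814520629154366249327468699

Values of μ(k) for 1 ≤ k ≤ 125: μ(1) = 1, μ(2) = -1, μ(3) = -1, μ(5) = -1, μ(6) = 1, μ(7) = -1, μ(10) = 1, μ(11) = -1, μ(13) = -1, μ(14) = 1, μ(15) = 1, μ(17) = -1, μ(19) = -1, μ(21) = 1, μ(22) = 1, μ(23) = -1, μ(26) = 1, μ(29) = -1, μ(30) = -1, μ(31) = -1, μ(33) = 1, μ(34) = 1, μ(35) = 1, μ(37) = -1, μ(38) = 1, μ(39) = 1, μ(41) = -1, μ(42) = -1, μ(43) = -1, μ(46) = 1, μ(47) = -1, μ(51) = 1, μ(53) = -1, μ(55) = 1, μ(57) = 1, μ(58) = 1, μ(59) = -1, μ(61) = -1, μ(62) = 1, μ(65) = 1, μ(66) = -1, μ(67) = -1, μ(69) = 1, μ(70) = -1, μ(71) = -1, μ(73) = -1, μ(74) = 1, μ(77) = 1, μ(78) = -1, μ(79) = -1, μ(82) = 1, μ(83) = -1, μ(85) = 1, μ(86) = 1, μ(87) = 1, μ(89) = -1, μ(91) = 1, μ(93) = 1, μ(94) = 1, μ(95) = 1, μ(97) = -1, μ(101) = -1, μ(102) = -1, μ(103) = -1, μ(105) = -1, μ(106) = 1, μ(107) = -1, μ(109) = -1, μ(110) = -1, μ(111) = 1, μ(113) = -1, μ(114) = -1, μ(115) = 1, μ(118) = 1, μ(119) = 1, μ(122) = 1, μ(123) = 1, with μ = 0 on non-squarefree integers. Summing μ(k)/k for k where μ(k) ≠ 0 gives 23090940688334333795050585396213953208427071/3161005464041760778814520629154366249327468699 ≈ 0.0073. (PNT ⟺ this sum → 0 as n → ∞.)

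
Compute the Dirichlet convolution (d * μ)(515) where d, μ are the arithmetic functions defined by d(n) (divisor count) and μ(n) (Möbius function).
(d * μ)(515) = 1

Divisors of 515: [1, 5, 103, 515]. For each d | 515:
  d = 1: d(1) · μ(515/1) = 1 · 1 = 1
  d = 5: d(5) · μ(515/5) = 2 · -1 = -2
  d = 103: d(103) · μ(515/103) = 2 · -1 = -2
  d = 515: d(515) · μ(515/515) = 4 · 1 = 4
Summing: (d * μ)(515) = 1 + -2 + -2 + 4 = 1.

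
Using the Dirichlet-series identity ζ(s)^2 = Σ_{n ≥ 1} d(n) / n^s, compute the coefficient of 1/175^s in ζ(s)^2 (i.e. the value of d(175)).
d(175) = 6

ζ(s)^2 = (Σ 1/m^s)(Σ 1/k^s). The coefficient of 1/n^s in the product is the number of ordered pairs (m, k) with mk = n, which equals d(n). For n = 175, divisors are [1, 5, 7, 25, 35, 175], so d(175) = 6.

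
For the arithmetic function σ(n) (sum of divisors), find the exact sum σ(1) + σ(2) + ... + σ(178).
Σ_{n ≤ 178} σ(n) = 26094

Compute σ(n) for each 1 ≤ n ≤ 178: σ(1) = 1, σ(2) = 3, σ(3) = 4, σ(4) = 7, σ(5) = 6, σ(6) = 12, σ(7) = 8, σ(8) = 15, σ(9) = 13, σ(10) = 18, σ(11) = 12, σ(12) = 28, σ(13) = 14, σ(14) = 24, σ(15) = 24, σ(16) = 31, σ(17) = 18, σ(18) = 39, σ(19) = 20, σ(20) = 42, σ(21) = 32, σ(22) = 36, σ(23) = 24, σ(24) = 60, σ(25) = 31, σ(26) = 42, σ(27) = 40, σ(28) = 56, σ(29) = 30, σ(30) = 72, σ(31) = 32, σ(32) = 63, σ(33) = 48, σ(34) = 54, σ(35) = 48, σ(36) = 91, σ(37) = 38, σ(38) = 60, σ(39) = 56, σ(40) = 90, σ(41) = 42, σ(42) = 96, σ(43) = 44, σ(44) = 84, σ(45) = 78, σ(46) = 72, σ(47) = 48, σ(48) = 124, σ(49) = 57, σ(50) = 93, σ(51) = 72, σ(52) = 98, σ(53) = 54, σ(54) = 120, σ(55) = 72, σ(56) = 120, σ(57) = 80, σ(58) = 90, σ(59) = 60, σ(60) = 168, σ(61) = 62, σ(62) = 96, σ(63) = 104, σ(64) = 127, σ(65) = 84, σ(66) = 144, σ(67) = 68, σ(68) = 126, σ(69) = 96, σ(70) = 144, σ(71) = 72, σ(72) = 195, σ(73) = 74, σ(74) = 114, σ(75) = 124, σ(76) = 140, σ(77) = 96, σ(78) = 168, σ(79) = 80, σ(80) = 186, σ(81) = 121, σ(82) = 126, σ(83) = 84, σ(84) = 224, σ(85) = 108, σ(86) = 132, σ(87) = 120, σ(88) = 180, σ(89) = 90, σ(90) = 234, σ(91) = 112, σ(92) = 168, σ(93) = 128, σ(94) = 144, σ(95) = 120, σ(96) = 252, σ(97) = 98, σ(98) = 171, σ(99) = 156, σ(100) = 217, σ(101) = 102, σ(102) = 216, σ(103) = 104, σ(104) = 210, σ(105) = 192, σ(106) = 162, σ(107) = 108, σ(108) = 280, σ(109) = 110, σ(110) = 216, σ(111) = 152, σ(112) = 248, σ(113) = 114, σ(114) = 240, σ(115) = 144, σ(116) = 210, σ(117) = 182, σ(118) = 180, σ(119) = 144, σ(120) = 360, σ(121) = 133, σ(122) = 186, σ(123) = 168, σ(124) = 224, σ(125) = 156, σ(126) = 312, σ(127) = 128, σ(128) = 255, σ(129) = 176, σ(130) = 252, σ(131) = 132, σ(132) = 336, σ(133) = 160, σ(134) = 204, σ(135) = 240, σ(136) = 270, σ(137) = 138, σ(138) = 288, σ(139) = 140, σ(140) = 336, σ(141) = 192, σ(142) = 216, σ(143) = 168, σ(144) = 403, σ(145) = 180, σ(146) = 222, σ(147) = 228, σ(148) = 266, σ(149) = 150, σ(150) = 372, σ(151) = 152, σ(152) = 300, σ(153) = 234, σ(154) = 288, σ(155) = 192, σ(156) = 392, σ(157) = 158, σ(158) = 240, σ(159) = 216, σ(160) = 378, σ(161) = 192, σ(162) = 363, σ(163) = 164, σ(164) = 294, σ(165) = 288, σ(166) = 252, σ(167) = 168, σ(168) = 480, σ(169) = 183, σ(170) = 324, σ(171) = 260, σ(172) = 308, σ(173) = 174, σ(174) = 360, σ(175) = 248, σ(176) = 372, σ(177) = 240, σ(178) = 270. Summing all 178 values: 26094. (Average order: Σ_{n ≤ x} σ(n) ~ (π²/12) x². For x = 178, (π²/12)·178² ≈ 26059.05.)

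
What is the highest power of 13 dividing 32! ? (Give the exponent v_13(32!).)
v_13(32!) = 2

Legendre's formula: v_p(n!) = Σ_{k ≥ 1} ⌊n / p^k⌋. For p = 13, n = 32, the terms are:
  ⌊32/13^1⌋ = ⌊32/13⌋ = 2
(the next term ⌊32/13^2⌋ = 0, terminating the sum). Summing: v_13(32!) = 2 = 2.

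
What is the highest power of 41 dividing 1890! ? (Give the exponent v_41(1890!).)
v_41(1890!) = 47

Legendre's formula: v_p(n!) = Σ_{k ≥ 1} ⌊n / p^k⌋. For p = 41, n = 1890, the terms are:
  ⌊1890/41^1⌋ = ⌊1890/41⌋ = 46
  ⌊1890/41^2⌋ = ⌊1890/1681⌋ = 1
(the next term ⌊1890/41^3⌋ = 0, terminating the sum). Summing: v_41(1890!) = 46 + 1 = 47.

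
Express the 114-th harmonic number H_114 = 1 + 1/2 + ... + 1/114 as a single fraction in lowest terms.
H_114 = 92422098728954394895401052885520758853316071035681/17379782769567790172972927968296006432665936992320

Direct summation: H_114 = 1 + 1/2 + ... + 1/114. The least common denominator is lcm(1, ..., 114) = 955888052326228459513511038256280353796626534577600; over this denominator the numerator is 955888052326228459513511038256280353796626534577600 + 477944026163114229756755519128140176898313267288800 + 318629350775409486504503679418760117932208844859200 + 238972013081557114878377759564070088449156633644400 + 191177610465245691902702207651256070759325306915520 + 159314675387704743252251839709380058966104422429600 + 136555436046604065644787291179468621970946647796800 + 119486006540778557439188879782035044224578316822200 + 106209783591803162168167893139586705977402948286400 + 95588805232622845951351103825628035379662653457760 + 86898913847838950864864639841480032163329684961600 + 79657337693852371626125919854690029483052211214800 + 73529850178940650731808541404329257984355887275200 + 68277718023302032822393645589734310985473323898400 + 63725870155081897300900735883752023586441768971840 + 59743003270389278719594439891017522112289158411100 + 56228708960366379971383002250369432576272149092800 + 53104891795901581084083946569793352988701474143200 + 50309897490854129448079528329277913357717186030400 + 47794402616311422975675551912814017689831326728880 + 45518478682201355214929097059822873990315549265600 + 43449456923919475432432319920740016081664842480800 + 41560350101140367804935262532881754512896805851200 + 39828668846926185813062959927345014741526105607400 + 38235522093049138380540441530251214151865061383104 + 36764925089470325365904270702164628992177943637600 + 35403261197267720722722631046528901992467649428800 + 34138859011651016411196822794867155492736661949200 + 32961656976766498603914173732975184613676777054400 + 31862935077540948650450367941876011793220884485920 + 30835098462136401919790678653428398509568597889600 + 29871501635194639359797219945508761056144579205550 + 28966304615946316954954879947160010721109894987200 + 28114354480183189985691501125184716288136074546400 + 27311087209320813128957458235893724394189329559360 + 26552445897950790542041973284896676494350737071600 + 25834812225033201608473271304223793345854771204800 + 25154948745427064724039764164638956678858593015200 + 24509950059646883577269513801443085994785295758400 + 23897201308155711487837775956407008844915663364440 + 23314342739664108768622220445275130580405525233600 + 22759239341100677607464548529911436995157774632800 + 22229954705261126965430489261773961716200617083200 + 21724728461959737716216159960370008040832421240400 + 21241956718360632433633578627917341195480589657280 + 20780175050570183902467631266440877256448402925600 + 20338043666515499138585341239495326676523968820800 + 19914334423463092906531479963672507370763052803700 + 19507919435229152234969613025638374567278092542400 + 19117761046524569190270220765125607075932530691552 + 18742902986788793323794334083456477525424049697600 + 18382462544735162682952135351082314496088971818800 + 18035623628796763387047378080307176486728802539200 + 17701630598633860361361315523264450996233824714400 + 17379782769567790172972927968296006432665936992320 + 17069429505825508205598411397433577746368330974600 + 16769965830284709816026509443092637785905728676800 + 16480828488383249301957086866487592306838388527200 + 16201492412308956940906966750106446674519093806400 + 15931467538770474325225183970938005896610442242960 + 15670295939774237041205098987807874652403713681600 + 15417549231068200959895339326714199254784298944800 + 15172826227400451738309699019940957996771849755200 + 14935750817597319679898609972754380528072289602775 + 14705970035788130146361708280865851596871177455040 + 14483152307973158477477439973580005360554947493600 + 14266985855615350141992702063526572444725769172800 + 14057177240091594992845750562592358144068037273200 + 13853450033713455934978420844293918170965601950400 + 13655543604660406564478729117946862197094664779680 + 13463212004594767035401563919102540194318683585600 + 13276222948975395271020986642448338247175368535800 + 13094356881181211774157685455565484298583925131200 + 12917406112516600804236635652111896672927385602400 + 12745174031016379460180147176750404717288353794368 + 12577474372713532362019882082319478339429296507600 + 12414130549691278694980662834497147451904240708800 + 12254975029823441788634756900721542997392647879200 + 12099848763623145057133051117168105744261095374400 + 11948600654077855743918887978203504422457831682220 + 11801087065755906907574210348842967330822549809600 + 11657171369832054384311110222637565290202762616800 + 11516723522002752524259169135617835587911163067200 + 11379619670550338803732274264955718497578887316400 + 11245741792073275994276600450073886515254429818560 + 11114977352630563482715244630886980858100308541600 + 10987218992255499534638057910991728204558925684800 + 10862364230979868858108079980185004020416210620200 + 10740315194676724264196753238834610716816028478400 + 10620978359180316216816789313958670597740294828640 + 10504264311277235818829791629189893997765126753600 + 10390087525285091951233815633220438628224201462800 + 10278366154045467306596892884476132836522865963200 + 10169021833257749569292670619747663338261984410400 + 10061979498170825889615905665855582671543437206080 + 9957167211731546453265739981836253685381526401850 + 9854516003363179994984649878930725296872438500800 + 9753959717614576117484806512819187283639046271200 + 9655434871982105651651626649053336907036631662400 + 9558880523262284595135110382562803537966265345776 + 9464238141843846133797138992636439146501252817600 + 9371451493394396661897167041728238762712024848800 + 9280466527439111257412728526760003434918704219200 + 9191231272367581341476067675541157248044485909400 + 9103695736440271042985819411964574798063109853120 + 9017811814398381693523689040153588243364401269600 + 8933533199310546350593561105198881811183425556800 + 8850815299316930180680657761632225498116912357200 + 8769615158956224399206523286754865631161711326400 + 8689891384783895086486463984148003216332968496160 + 8611604075011067202824423768074597781951590401600 + 8534714752912754102799205698716788873184165487300 + 8459186303771933270031071135011330564571916235200 + 8384982915142354908013254721546318892952864338400 = 5083215430092491719247057908703641736932383906962455, so H_114 = 5083215430092491719247057908703641736932383906962455/955888052326228459513511038256280353796626534577600; reducing by gcd(5083215430092491719247057908703641736932383906962455, 955888052326228459513511038256280353796626534577600) = 55 gives 92422098728954394895401052885520758853316071035681/17379782769567790172972927968296006432665936992320 ≈ 5.31779. (The PNT-adjacent estimate ln(114) + γ ≈ 5.31341 matches within O(1/n).)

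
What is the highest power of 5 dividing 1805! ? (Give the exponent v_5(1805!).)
v_5(1805!) = 449

Legendre's formula: v_p(n!) = Σ_{k ≥ 1} ⌊n / p^k⌋. For p = 5, n = 1805, the terms are:
  ⌊1805/5^1⌋ = ⌊1805/5⌋ = 361
  ⌊1805/5^2⌋ = ⌊1805/25⌋ = 72
  ⌊1805/5^3⌋ = ⌊1805/125⌋ = 14
  ⌊1805/5^4⌋ = ⌊1805/625⌋ = 2
(the next term ⌊1805/5^5⌋ = 0, terminating the sum). Summing: v_5(1805!) = 361 + 72 + 14 + 2 = 449.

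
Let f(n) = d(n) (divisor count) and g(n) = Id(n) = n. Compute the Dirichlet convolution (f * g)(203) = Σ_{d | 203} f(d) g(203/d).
(d * Id)(203) = 279

Divisors of 203: [1, 7, 29, 203]. For each d | 203:
  d = 1: d(1) · Id(203/1) = 1 · 203 = 203
  d = 7: d(7) · Id(203/7) = 2 · 29 = 58
  d = 29: d(29) · Id(203/29) = 2 · 7 = 14
  d = 203: d(203) · Id(203/203) = 4 · 1 = 4
Summing: (d * Id)(203) = 203 + 58 + 14 + 4 = 279.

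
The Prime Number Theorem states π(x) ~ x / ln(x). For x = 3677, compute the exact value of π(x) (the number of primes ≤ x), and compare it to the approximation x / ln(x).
π(3677) = 514;  x/ln(x) ≈ 447.88;  relative error ≈ 12.86%.

Directly count primes up to 3677: π(3677) = 514. The PNT approximation gives 3677/ln(3677) ≈ 3677/8.20985 ≈ 447.88. Relative error (π(x) − x/ln(x)) / π(x) ≈ 12.86%; the approximation is known to undercount slightly (Li(x) is a better estimate).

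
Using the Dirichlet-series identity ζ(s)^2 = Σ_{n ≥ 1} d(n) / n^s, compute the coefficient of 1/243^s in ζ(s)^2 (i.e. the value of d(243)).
d(243) = 6

ζ(s)^2 = (Σ 1/m^s)(Σ 1/k^s). The coefficient of 1/n^s in the product is the number of ordered pairs (m, k) with mk = n, which equals d(n). For n = 243, divisors are [1, 3, 9, 27, 81, 243], so d(243) = 6.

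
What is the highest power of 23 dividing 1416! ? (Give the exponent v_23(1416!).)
v_23(1416!) = 63

Legendre's formula: v_p(n!) = Σ_{k ≥ 1} ⌊n / p^k⌋. For p = 23, n = 1416, the terms are:
  ⌊1416/23^1⌋ = ⌊1416/23⌋ = 61
  ⌊1416/23^2⌋ = ⌊1416/529⌋ = 2
(the next term ⌊1416/23^3⌋ = 0, terminating the sum). Summing: v_23(1416!) = 61 + 2 = 63.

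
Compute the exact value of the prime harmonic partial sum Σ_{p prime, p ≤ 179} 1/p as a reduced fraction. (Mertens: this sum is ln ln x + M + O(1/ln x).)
Σ 1/p = 57342808417705079663327936281722405984299104369358607649920332497341973/29819592777931214269172453467810429868925511217482600306406141434158090

π(179) = 41, so the primes ≤ 179 are [2, 3, 5, 7, 11, 13, 17, 19, 23, 29, 31, 37, 41, 43, 47, 53, 59, 61, 67, 71, 73, 79, 83, 89, 97, 101, 103, 107, 109, 113, 127, 131, 137, 139, 149, 151, 157, 163, 167, 173, 179]. Summing 1/p over these primes: 57342808417705079663327936281722405984299104369358607649920332497341973/29819592777931214269172453467810429868925511217482600306406141434158090 ≈ 1.9230. Mertens estimate ln ln(179) + 0.2615 ≈ 1.9077.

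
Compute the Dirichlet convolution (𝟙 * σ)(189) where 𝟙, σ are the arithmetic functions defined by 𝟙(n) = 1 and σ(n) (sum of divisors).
(𝟙 * σ)(189) = 522

Divisors of 189: [1, 3, 7, 9, 21, 27, 63, 189]. For each d | 189:
  d = 1: 𝟙(1) · σ(189/1) = 1 · 320 = 320
  d = 3: 𝟙(3) · σ(189/3) = 1 · 104 = 104
  d = 7: 𝟙(7) · σ(189/7) = 1 · 40 = 40
  d = 9: 𝟙(9) · σ(189/9) = 1 · 32 = 32
  d = 21: 𝟙(21) · σ(189/21) = 1 · 13 = 13
  d = 27: 𝟙(27) · σ(189/27) = 1 · 8 = 8
  d = 63: 𝟙(63) · σ(189/63) = 1 · 4 = 4
  d = 189: 𝟙(189) · σ(189/189) = 1 · 1 = 1
Summing: (𝟙 * σ)(189) = 320 + 104 + 40 + 32 + 13 + 8 + 4 + 1 = 522.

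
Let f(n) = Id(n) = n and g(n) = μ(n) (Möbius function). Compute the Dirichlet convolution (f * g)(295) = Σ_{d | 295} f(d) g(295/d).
(Id * μ)(295) = 232

Divisors of 295: [1, 5, 59, 295]. For each d | 295:
  d = 1: Id(1) · μ(295/1) = 1 · 1 = 1
  d = 5: Id(5) · μ(295/5) = 5 · -1 = -5
  d = 59: Id(59) · μ(295/59) = 59 · -1 = -59
  d = 295: Id(295) · μ(295/295) = 295 · 1 = 295
Summing: (Id * μ)(295) = 1 + -5 + -59 + 295 = 232.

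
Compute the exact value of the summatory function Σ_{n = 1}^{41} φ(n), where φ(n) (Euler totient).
Σ_{n ≤ 41} φ(n) = 530

Compute φ(n) for each 1 ≤ n ≤ 41: φ(1) = 1, φ(2) = 1, φ(3) = 2, φ(4) = 2, φ(5) = 4, φ(6) = 2, φ(7) = 6, φ(8) = 4, φ(9) = 6, φ(10) = 4, φ(11) = 10, φ(12) = 4, φ(13) = 12, φ(14) = 6, φ(15) = 8, φ(16) = 8, φ(17) = 16, φ(18) = 6, φ(19) = 18, φ(20) = 8, φ(21) = 12, φ(22) = 10, φ(23) = 22, φ(24) = 8, φ(25) = 20, φ(26) = 12, φ(27) = 18, φ(28) = 12, φ(29) = 28, φ(30) = 8, φ(31) = 30, φ(32) = 16, φ(33) = 20, φ(34) = 16, φ(35) = 24, φ(36) = 12, φ(37) = 36, φ(38) = 18, φ(39) = 24, φ(40) = 16, φ(41) = 40. Summing all 41 values: 530. (Average order: Σ_{n ≤ x} φ(n) ~ (3/π²) x². For x = 41, (3/π²)·41² ≈ 510.96.)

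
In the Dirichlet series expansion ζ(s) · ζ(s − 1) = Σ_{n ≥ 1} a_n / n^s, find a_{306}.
σ(306) = 702

In the product (Σ m^0/m^s)(Σ k / k^s) = Σ (Σ_{d | n} d) / n^s, the coefficient of 1/n^s is σ(n) = Σ_{d | n} d. For n = 306, divisors are [1, 2, 3, 6, 9, 17, 18, 34, 51, 102, 153, 306]; summing: σ(306) = 702.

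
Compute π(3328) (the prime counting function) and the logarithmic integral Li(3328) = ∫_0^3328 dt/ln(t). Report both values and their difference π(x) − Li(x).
π(3328) = 468;  Li(3328) ≈ 483.46;  π(x) − Li(x) ≈ -15.46.

Direct count of primes ≤ 3328 gives π(3328) = 468. Numerical evaluation of the logarithmic integral gives Li(3328) ≈ 483.46. The difference π(x) − Li(x) ≈ -15.46 is typically negative for small/moderate x (Li(x) overestimates), though Littlewood's theorem shows this sign changes infinitely often.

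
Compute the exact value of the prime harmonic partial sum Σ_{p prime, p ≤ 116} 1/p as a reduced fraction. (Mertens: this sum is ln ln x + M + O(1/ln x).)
Σ 1/p = 58472171373748331322981543916880425472323867753/31610054640417607788145206291543662493274686990

π(116) = 30, so the primes ≤ 116 are [2, 3, 5, 7, 11, 13, 17, 19, 23, 29, 31, 37, 41, 43, 47, 53, 59, 61, 67, 71, 73, 79, 83, 89, 97, 101, 103, 107, 109, 113]. Summing 1/p over these primes: 58472171373748331322981543916880425472323867753/31610054640417607788145206291543662493274686990 ≈ 1.8498. Mertens estimate ln ln(116) + 0.2615 ≈ 1.8204.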